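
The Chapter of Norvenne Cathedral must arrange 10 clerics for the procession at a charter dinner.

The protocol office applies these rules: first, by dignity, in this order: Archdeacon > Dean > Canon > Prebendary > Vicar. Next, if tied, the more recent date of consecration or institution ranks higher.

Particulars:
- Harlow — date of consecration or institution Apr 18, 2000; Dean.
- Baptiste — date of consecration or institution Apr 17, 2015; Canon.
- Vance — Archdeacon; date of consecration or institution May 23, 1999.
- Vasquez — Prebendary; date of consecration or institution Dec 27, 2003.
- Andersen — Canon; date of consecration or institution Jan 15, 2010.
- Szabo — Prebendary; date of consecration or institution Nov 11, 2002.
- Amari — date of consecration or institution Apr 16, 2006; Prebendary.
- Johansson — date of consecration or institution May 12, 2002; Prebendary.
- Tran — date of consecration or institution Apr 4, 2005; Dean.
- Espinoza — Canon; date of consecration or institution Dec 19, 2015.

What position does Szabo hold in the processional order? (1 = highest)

By dignity: Vance (Archdeacon); then Tran and Harlow (Dean); then Espinoza, Baptiste and Andersen (Canon); then Amari, Vasquez, Szabo and Johansson (Prebendary).
Among Tran and Harlow, by date of consecration or institution (later first): Tran (Apr 4, 2005) before Harlow (Apr 18, 2000).
Among Espinoza, Baptiste and Andersen, by date of consecration or institution (later first): Espinoza (Dec 19, 2015) before Baptiste (Apr 17, 2015) before Andersen (Jan 15, 2010).
Among Amari, Vasquez, Szabo and Johansson, by date of consecration or institution (later first): Amari (Apr 16, 2006) before Vasquez (Dec 27, 2003) before Szabo (Nov 11, 2002) before Johansson (May 12, 2002).
Order: Vance, Tran, Harlow, Espinoza, Baptiste, Andersen, Amari, Vasquez, Szabo, Johansson. So position 9.

9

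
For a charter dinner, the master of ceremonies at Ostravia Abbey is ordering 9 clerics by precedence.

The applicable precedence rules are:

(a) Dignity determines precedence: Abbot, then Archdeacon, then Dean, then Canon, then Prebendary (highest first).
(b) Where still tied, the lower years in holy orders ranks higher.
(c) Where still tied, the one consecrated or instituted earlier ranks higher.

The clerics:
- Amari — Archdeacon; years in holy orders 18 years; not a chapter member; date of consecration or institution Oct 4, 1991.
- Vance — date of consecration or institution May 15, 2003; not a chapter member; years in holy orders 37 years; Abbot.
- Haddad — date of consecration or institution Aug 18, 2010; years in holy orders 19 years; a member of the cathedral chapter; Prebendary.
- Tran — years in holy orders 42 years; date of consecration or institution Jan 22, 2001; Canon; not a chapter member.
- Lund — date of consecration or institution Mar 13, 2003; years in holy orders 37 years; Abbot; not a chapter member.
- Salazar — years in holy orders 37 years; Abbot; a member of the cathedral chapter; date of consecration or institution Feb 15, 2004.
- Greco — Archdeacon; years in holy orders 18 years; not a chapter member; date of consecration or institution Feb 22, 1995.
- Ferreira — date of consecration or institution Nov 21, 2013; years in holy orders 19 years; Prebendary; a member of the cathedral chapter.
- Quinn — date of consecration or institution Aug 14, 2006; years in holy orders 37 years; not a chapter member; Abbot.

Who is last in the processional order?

Ferreira

By dignity: Lund, Vance, Salazar and Quinn (Abbot); then Amari and Greco (Archdeacon); then Tran (Canon); then Haddad and Ferreira (Prebendary).
Lund, Vance, Salazar and Quinn all have years in holy orders 37 years, so the next rule applies.
Among Lund, Vance, Salazar and Quinn, by date of consecration or institution (earlier first): Lund (Mar 13, 2003) before Vance (May 15, 2003) before Salazar (Feb 15, 2004) before Quinn (Aug 14, 2006).
Amari and Greco both have years in holy orders 18 years, so the next rule applies.
Among Amari and Greco, by date of consecration or institution (earlier first): Amari (Oct 4, 1991) before Greco (Feb 22, 1995).
Haddad and Ferreira both have years in holy orders 19 years, so the next rule applies.
Among Haddad and Ferreira, by date of consecration or institution (earlier first): Haddad (Aug 18, 2010) before Ferreira (Nov 21, 2013).
Order: Lund, Vance, Salazar, Quinn, Amari, Greco, Tran, Haddad, Ferreira.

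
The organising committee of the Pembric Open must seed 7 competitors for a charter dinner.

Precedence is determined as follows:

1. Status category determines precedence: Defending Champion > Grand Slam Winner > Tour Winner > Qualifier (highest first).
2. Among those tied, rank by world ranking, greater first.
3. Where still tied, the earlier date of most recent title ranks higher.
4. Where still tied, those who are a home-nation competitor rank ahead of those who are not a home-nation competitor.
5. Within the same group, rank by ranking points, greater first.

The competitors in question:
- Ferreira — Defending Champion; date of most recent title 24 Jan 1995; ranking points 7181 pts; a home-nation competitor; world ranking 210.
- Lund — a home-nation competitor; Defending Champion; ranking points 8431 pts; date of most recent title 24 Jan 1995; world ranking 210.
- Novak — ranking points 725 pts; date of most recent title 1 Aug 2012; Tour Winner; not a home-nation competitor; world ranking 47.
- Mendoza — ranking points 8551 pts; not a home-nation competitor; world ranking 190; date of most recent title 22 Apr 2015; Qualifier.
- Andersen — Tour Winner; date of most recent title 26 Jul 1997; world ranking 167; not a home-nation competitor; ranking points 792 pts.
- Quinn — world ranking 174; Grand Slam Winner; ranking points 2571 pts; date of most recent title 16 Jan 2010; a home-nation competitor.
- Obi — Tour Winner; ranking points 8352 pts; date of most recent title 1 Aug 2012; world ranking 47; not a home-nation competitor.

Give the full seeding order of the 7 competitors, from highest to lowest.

Lund, Ferreira, Quinn, Andersen, Obi, Novak, Mendoza

By status category: Lund and Ferreira (Defending Champion); then Quinn (Grand Slam Winner); then Andersen, Obi and Novak (Tour Winner); then Mendoza (Qualifier).
Lund and Ferreira both have world ranking 210, so the next rule applies.
Lund and Ferreira both have date of most recent title 24 Jan 1995, so the next rule applies.
Lund and Ferreira are each a home-nation competitor, so the next rule applies.
Among Lund and Ferreira, by ranking points (higher first): Lund (8431 pts) before Ferreira (7181 pts).
Among Andersen, Obi and Novak, by world ranking (higher first): Andersen (167) before Obi and Novak (47).
Obi and Novak both have date of most recent title 1 Aug 2012, so the next rule applies.
Obi and Novak are each not a home-nation competitor, so the next rule applies.
Among Obi and Novak, by ranking points (higher first): Obi (8352 pts) before Novak (725 pts).
Full order: Lund, Ferreira, Quinn, Andersen, Obi, Novak, Mendoza.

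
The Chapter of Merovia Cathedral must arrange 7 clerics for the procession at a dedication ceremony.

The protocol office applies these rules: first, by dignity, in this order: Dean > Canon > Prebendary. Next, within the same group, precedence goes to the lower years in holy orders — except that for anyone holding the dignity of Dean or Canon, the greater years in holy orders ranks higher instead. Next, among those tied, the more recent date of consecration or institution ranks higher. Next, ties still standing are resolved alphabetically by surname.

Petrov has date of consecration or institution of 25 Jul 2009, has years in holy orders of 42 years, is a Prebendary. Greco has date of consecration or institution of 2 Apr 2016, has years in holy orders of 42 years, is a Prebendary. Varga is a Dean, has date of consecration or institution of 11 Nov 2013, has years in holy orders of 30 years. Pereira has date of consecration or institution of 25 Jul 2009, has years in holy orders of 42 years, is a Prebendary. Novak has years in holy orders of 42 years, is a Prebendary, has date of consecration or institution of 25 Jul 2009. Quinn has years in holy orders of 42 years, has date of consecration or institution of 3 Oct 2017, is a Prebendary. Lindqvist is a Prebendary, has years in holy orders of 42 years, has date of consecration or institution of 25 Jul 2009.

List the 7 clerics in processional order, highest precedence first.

Varga, Quinn, Greco, Lindqvist, Novak, Pereira, Petrov

By dignity: Varga (Dean); then Quinn, Greco, Lindqvist, Novak, Pereira and Petrov (Prebendary).
Quinn, Greco, Lindqvist, Novak, Pereira and Petrov all have years in holy orders 42 years, so the next rule applies.
Among Quinn, Greco, Lindqvist, Novak, Pereira and Petrov, by date of consecration or institution (later first): Quinn (3 Oct 2017) before Greco (2 Apr 2016) before Lindqvist, Novak, Pereira and Petrov (25 Jul 2009).
Among Lindqvist, Novak, Pereira and Petrov, alphabetically by surname: Lindqvist before Novak before Pereira before Petrov.
Full order: Varga, Quinn, Greco, Lindqvist, Novak, Pereira, Petrov.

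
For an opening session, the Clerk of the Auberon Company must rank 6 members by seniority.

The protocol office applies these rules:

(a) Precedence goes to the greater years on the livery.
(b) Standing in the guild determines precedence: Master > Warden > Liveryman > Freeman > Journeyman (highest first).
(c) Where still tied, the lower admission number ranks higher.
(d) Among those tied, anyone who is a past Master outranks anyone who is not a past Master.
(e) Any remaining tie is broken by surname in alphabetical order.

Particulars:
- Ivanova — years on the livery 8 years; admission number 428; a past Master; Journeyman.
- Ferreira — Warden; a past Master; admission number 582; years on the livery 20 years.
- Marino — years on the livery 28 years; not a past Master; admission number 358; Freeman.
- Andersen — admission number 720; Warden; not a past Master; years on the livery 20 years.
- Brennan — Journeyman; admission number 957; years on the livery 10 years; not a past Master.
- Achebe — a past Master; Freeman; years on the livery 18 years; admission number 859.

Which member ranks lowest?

Ivanova

By years on the livery (higher first): Marino (28 years); then Ferreira and Andersen (both 20 years); then Achebe (18 years); then Brennan (10 years); then Ivanova (8 years).
Ferreira and Andersen are each Warden, so the next rule applies.
Among Ferreira and Andersen, by admission number (lower first): Ferreira (582) before Andersen (720).
Order: Marino, Ferreira, Andersen, Achebe, Brennan, Ivanova.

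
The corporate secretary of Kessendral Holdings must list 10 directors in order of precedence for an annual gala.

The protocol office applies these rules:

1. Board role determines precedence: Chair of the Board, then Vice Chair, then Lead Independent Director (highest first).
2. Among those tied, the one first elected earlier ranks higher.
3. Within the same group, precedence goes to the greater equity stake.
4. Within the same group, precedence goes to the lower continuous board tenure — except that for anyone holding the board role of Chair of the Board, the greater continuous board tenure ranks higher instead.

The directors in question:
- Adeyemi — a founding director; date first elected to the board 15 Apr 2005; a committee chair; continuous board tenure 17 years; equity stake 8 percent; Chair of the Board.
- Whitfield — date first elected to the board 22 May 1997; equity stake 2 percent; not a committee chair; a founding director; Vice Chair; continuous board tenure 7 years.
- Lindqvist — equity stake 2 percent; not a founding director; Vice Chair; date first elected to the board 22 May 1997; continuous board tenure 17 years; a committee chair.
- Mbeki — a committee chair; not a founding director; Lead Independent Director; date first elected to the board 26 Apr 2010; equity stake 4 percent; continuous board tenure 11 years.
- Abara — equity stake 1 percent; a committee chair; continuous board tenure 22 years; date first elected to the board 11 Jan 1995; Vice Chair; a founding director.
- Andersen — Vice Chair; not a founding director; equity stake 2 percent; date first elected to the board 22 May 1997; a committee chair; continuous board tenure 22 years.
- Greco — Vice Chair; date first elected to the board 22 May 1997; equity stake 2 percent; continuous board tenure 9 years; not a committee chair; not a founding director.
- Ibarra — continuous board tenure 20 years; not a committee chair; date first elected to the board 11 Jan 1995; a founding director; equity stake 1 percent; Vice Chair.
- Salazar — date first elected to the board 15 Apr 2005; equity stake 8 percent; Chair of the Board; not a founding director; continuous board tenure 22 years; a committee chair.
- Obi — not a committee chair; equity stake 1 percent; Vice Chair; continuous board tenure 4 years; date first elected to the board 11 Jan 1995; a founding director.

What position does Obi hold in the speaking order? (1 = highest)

By board role: Salazar and Adeyemi (Chair of the Board); then Obi, Ibarra, Abara, Whitfield, Greco, Lindqvist and Andersen (Vice Chair); then Mbeki (Lead Independent Director).
Salazar and Adeyemi both have date first elected to the board 15 Apr 2005, so the next rule applies.
Salazar and Adeyemi both have equity stake 8 percent, so the next rule applies.
Among Salazar and Adeyemi, by continuous board tenure (higher first) (reversed rule for this group): Salazar (22 years) before Adeyemi (17 years).
Among Obi, Ibarra, Abara, Whitfield, Greco, Lindqvist and Andersen, by date first elected to the board (earlier first): Obi, Ibarra and Abara (11 Jan 1995) before Whitfield, Greco, Lindqvist and Andersen (22 May 1997).
Obi, Ibarra and Abara all have equity stake 1 percent, so the next rule applies.
Among Obi, Ibarra and Abara, by continuous board tenure (lower first): Obi (4 years) before Ibarra (20 years) before Abara (22 years).
Whitfield, Greco, Lindqvist and Andersen all have equity stake 2 percent, so the next rule applies.
Among Whitfield, Greco, Lindqvist and Andersen, by continuous board tenure (lower first): Whitfield (7 years) before Greco (9 years) before Lindqvist (17 years) before Andersen (22 years).
Order: Salazar, Adeyemi, Obi, Ibarra, Abara, Whitfield, Greco, Lindqvist, Andersen, Mbeki. So position 3.

3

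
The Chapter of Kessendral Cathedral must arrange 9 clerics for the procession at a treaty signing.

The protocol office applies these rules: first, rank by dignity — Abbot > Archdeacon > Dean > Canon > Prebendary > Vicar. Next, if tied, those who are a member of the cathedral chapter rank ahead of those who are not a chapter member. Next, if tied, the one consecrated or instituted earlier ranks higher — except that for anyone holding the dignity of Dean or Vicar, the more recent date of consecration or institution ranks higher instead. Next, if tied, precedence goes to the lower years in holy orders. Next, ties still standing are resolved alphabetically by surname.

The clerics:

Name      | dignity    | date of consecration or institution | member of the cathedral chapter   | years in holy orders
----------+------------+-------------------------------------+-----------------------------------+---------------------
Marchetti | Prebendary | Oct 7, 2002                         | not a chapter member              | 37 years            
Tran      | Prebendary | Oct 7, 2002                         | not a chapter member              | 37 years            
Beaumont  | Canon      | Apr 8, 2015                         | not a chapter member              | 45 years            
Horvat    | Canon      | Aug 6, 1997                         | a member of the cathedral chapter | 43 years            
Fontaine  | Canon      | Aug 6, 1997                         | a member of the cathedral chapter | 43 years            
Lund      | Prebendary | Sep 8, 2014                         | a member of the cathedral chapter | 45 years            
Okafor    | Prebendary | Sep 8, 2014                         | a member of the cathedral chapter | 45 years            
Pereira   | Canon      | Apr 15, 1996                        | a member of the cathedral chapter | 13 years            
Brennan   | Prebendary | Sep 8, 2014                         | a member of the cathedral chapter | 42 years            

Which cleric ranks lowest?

Tran

By dignity: Pereira, Fontaine, Horvat and Beaumont (Canon); then Brennan, Lund, Okafor, Marchetti and Tran (Prebendary).
Among Pereira, Fontaine, Horvat and Beaumont, a member of the cathedral chapter before not a chapter member: Pereira, Fontaine and Horvat (a member of the cathedral chapter) before Beaumont (not a chapter member).
Among Pereira, Fontaine and Horvat, by date of consecration or institution (earlier first): Pereira (Apr 15, 1996) before Fontaine and Horvat (Aug 6, 1997).
Fontaine and Horvat both have years in holy orders 43 years, so the next rule applies.
Among Fontaine and Horvat, alphabetically by surname: Fontaine before Horvat.
Among Brennan, Lund, Okafor, Marchetti and Tran, a member of the cathedral chapter before not a chapter member: Brennan, Lund and Okafor (a member of the cathedral chapter) before Marchetti and Tran (not a chapter member).
Brennan, Lund and Okafor all have date of consecration or institution Sep 8, 2014, so the next rule applies.
Among Brennan, Lund and Okafor, by years in holy orders (lower first): Brennan (42 years) before Lund and Okafor (45 years).
Among Lund and Okafor, alphabetically by surname: Lund before Okafor.
Marchetti and Tran both have date of consecration or institution Oct 7, 2002, so the next rule applies.
Marchetti and Tran both have years in holy orders 37 years, so the next rule applies.
Among Marchetti and Tran, alphabetically by surname: Marchetti before Tran.
Order: Pereira, Fontaine, Horvat, Beaumont, Brennan, Lund, Okafor, Marchetti, Tran.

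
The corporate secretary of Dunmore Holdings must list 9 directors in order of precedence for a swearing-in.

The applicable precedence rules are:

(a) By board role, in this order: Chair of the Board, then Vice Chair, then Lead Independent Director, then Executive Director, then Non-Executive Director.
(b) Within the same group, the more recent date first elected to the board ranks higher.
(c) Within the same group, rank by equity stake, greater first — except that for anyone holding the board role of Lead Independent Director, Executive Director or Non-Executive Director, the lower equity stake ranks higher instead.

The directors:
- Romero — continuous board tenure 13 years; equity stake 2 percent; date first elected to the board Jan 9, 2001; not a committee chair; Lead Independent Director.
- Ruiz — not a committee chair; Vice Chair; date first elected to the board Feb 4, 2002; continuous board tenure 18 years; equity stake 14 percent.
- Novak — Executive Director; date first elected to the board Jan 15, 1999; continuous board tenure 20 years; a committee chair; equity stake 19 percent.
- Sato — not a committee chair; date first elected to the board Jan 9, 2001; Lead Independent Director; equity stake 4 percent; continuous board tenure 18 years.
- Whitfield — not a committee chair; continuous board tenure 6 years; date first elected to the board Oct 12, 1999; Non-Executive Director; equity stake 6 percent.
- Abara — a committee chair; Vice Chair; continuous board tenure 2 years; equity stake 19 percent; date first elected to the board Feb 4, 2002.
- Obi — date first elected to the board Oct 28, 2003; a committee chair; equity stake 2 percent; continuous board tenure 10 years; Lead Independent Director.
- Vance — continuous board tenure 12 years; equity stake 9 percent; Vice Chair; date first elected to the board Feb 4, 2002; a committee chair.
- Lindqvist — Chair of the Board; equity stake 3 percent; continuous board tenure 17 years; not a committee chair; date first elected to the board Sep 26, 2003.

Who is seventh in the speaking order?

By board role: Lindqvist (Chair of the Board); then Abara, Ruiz and Vance (Vice Chair); then Obi, Romero and Sato (Lead Independent Director); then Novak (Executive Director); then Whitfield (Non-Executive Director).
Abara, Ruiz and Vance all have date first elected to the board Feb 4, 2002, so the next rule applies.
Among Abara, Ruiz and Vance, by equity stake (higher first): Abara (19 percent) before Ruiz (14 percent) before Vance (9 percent).
Among Obi, Romero and Sato, by date first elected to the board (later first): Obi (Oct 28, 2003) before Romero and Sato (Jan 9, 2001).
Among Romero and Sato, by equity stake (lower first) (reversed rule for this group): Romero (2 percent) before Sato (4 percent).
Order: Lindqvist, Abara, Ruiz, Vance, Obi, Romero, Sato, Novak, Whitfield.

Sato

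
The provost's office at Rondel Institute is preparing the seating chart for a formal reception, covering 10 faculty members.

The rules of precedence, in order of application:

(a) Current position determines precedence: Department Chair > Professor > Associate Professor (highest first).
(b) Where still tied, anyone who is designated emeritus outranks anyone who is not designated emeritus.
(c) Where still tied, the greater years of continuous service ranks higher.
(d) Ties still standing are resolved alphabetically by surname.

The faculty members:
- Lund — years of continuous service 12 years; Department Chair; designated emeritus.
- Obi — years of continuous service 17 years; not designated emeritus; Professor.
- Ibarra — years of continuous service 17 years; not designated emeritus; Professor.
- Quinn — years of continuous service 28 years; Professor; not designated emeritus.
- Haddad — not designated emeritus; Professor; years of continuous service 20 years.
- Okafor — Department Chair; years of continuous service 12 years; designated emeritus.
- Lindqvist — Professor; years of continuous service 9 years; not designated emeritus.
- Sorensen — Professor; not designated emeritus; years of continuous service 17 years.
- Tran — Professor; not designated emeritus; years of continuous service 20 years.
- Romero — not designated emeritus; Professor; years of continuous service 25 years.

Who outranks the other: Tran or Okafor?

Okafor

By current position: Lund and Okafor (Department Chair); then Quinn, Romero, Haddad, Tran, Ibarra, Obi, Sorensen and Lindqvist (Professor).
Lund and Okafor are each designated emeritus, so the next rule applies.
Lund and Okafor both have years of continuous service 12 years, so the next rule applies.
Among Lund and Okafor, alphabetically by surname: Lund before Okafor.
Quinn, Romero, Haddad, Tran, Ibarra, Obi, Sorensen and Lindqvist are each not designated emeritus, so the next rule applies.
Among Quinn, Romero, Haddad, Tran, Ibarra, Obi, Sorensen and Lindqvist, by years of continuous service (higher first): Quinn (28 years) before Romero (25 years) before Haddad and Tran (20 years) before Ibarra, Obi and Sorensen (17 years) before Lindqvist (9 years).
Among Haddad and Tran, alphabetically by surname: Haddad before Tran.
Among Ibarra, Obi and Sorensen, alphabetically by surname: Ibarra before Obi before Sorensen.
So Okafor takes precedence.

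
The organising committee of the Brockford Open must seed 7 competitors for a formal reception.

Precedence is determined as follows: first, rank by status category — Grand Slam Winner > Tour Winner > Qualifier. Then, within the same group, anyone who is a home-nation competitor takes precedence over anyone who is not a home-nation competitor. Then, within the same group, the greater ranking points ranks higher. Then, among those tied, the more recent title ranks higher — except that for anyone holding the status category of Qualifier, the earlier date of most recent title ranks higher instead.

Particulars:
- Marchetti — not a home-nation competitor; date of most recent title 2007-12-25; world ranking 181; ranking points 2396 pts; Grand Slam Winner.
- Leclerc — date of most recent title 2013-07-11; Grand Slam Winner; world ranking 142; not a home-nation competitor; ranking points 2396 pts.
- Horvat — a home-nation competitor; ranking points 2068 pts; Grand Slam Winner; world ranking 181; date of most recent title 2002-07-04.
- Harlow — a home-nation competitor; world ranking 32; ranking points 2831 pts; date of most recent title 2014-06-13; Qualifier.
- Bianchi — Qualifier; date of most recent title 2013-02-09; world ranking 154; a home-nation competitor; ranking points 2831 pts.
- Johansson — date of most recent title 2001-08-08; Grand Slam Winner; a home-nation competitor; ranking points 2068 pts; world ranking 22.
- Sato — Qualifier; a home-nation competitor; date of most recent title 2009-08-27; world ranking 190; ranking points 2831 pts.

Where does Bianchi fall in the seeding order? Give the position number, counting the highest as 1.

6

By status category: Horvat, Johansson, Leclerc and Marchetti (Grand Slam Winner); then Sato, Bianchi and Harlow (Qualifier).
Among Horvat, Johansson, Leclerc and Marchetti, a home-nation competitor before not a home-nation competitor: Horvat and Johansson (a home-nation competitor) before Leclerc and Marchetti (not a home-nation competitor).
Horvat and Johansson both have ranking points 2068 pts, so the next rule applies.
Among Horvat and Johansson, by date of most recent title (later first): Horvat (2002-07-04) before Johansson (2001-08-08).
Leclerc and Marchetti both have ranking points 2396 pts, so the next rule applies.
Among Leclerc and Marchetti, by date of most recent title (later first): Leclerc (2013-07-11) before Marchetti (2007-12-25).
Sato, Bianchi and Harlow are each a home-nation competitor, so the next rule applies.
Sato, Bianchi and Harlow all have ranking points 2831 pts, so the next rule applies.
Among Sato, Bianchi and Harlow, by date of most recent title (earlier first) (reversed rule for this group): Sato (2009-08-27) before Bianchi (2013-02-09) before Harlow (2014-06-13).
Order: Horvat, Johansson, Leclerc, Marchetti, Sato, Bianchi, Harlow. So position 6.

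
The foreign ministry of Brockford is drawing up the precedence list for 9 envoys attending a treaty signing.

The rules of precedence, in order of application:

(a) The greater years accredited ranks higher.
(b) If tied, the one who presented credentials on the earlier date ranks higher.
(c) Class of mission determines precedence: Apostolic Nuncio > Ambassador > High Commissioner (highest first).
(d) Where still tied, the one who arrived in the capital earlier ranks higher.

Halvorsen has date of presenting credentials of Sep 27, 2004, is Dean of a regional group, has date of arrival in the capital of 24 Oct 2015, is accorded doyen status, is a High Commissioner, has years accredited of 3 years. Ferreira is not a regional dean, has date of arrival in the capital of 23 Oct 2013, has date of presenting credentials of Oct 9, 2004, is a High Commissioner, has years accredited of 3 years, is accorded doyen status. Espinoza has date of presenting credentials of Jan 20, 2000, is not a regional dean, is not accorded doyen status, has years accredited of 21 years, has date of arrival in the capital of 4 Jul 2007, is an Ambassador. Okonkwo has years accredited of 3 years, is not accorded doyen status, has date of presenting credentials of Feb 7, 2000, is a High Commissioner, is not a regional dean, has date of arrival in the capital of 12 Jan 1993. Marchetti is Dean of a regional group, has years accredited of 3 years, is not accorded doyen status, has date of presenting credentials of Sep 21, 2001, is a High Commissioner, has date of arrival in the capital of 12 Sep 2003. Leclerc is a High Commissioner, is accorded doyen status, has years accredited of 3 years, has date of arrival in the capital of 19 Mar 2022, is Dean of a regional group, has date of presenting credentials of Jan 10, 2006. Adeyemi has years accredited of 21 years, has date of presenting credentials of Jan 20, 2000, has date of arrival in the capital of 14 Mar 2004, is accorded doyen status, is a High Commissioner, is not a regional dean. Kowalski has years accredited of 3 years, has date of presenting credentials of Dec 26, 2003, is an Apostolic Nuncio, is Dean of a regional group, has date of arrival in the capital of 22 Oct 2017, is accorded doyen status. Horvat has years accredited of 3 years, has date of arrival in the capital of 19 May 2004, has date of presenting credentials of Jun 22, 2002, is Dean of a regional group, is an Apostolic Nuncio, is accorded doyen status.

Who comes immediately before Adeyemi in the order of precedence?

Espinoza

By years accredited (higher first): Espinoza and Adeyemi (both 21 years); then Okonkwo, Marchetti, Horvat, Kowalski, Halvorsen, Ferreira and Leclerc (each 3 years).
Espinoza and Adeyemi both have date of presenting credentials Jan 20, 2000, so the next rule applies.
Among Espinoza and Adeyemi, by class of mission: Espinoza (Ambassador) before Adeyemi (High Commissioner).
Among Okonkwo, Marchetti, Horvat, Kowalski, Halvorsen, Ferreira and Leclerc, by date of presenting credentials (earlier first): Okonkwo (Feb 7, 2000) before Marchetti (Sep 21, 2001) before Horvat (Jun 22, 2002) before Kowalski (Dec 26, 2003) before Halvorsen (Sep 27, 2004) before Ferreira (Oct 9, 2004) before Leclerc (Jan 10, 2006).
Order: Espinoza, Adeyemi, Okonkwo, Marchetti, Horvat, Kowalski, Halvorsen, Ferreira, Leclerc.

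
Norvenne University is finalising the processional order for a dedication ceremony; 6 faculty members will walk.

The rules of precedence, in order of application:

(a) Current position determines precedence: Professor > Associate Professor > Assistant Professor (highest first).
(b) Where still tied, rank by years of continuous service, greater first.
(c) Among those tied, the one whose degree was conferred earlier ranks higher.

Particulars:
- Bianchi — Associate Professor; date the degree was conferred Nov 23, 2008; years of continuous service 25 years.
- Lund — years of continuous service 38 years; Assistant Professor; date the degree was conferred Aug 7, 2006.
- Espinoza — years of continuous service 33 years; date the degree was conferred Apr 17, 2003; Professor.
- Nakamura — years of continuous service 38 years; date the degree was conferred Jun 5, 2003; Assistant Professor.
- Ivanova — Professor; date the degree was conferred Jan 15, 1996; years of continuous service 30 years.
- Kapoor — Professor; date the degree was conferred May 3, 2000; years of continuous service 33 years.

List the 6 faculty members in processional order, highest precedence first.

By current position: Kapoor, Espinoza and Ivanova (Professor); then Bianchi (Associate Professor); then Nakamura and Lund (Assistant Professor).
Among Kapoor, Espinoza and Ivanova, by years of continuous service (higher first): Kapoor and Espinoza (33 years) before Ivanova (30 years).
Among Kapoor and Espinoza, by date the degree was conferred (earlier first): Kapoor (May 3, 2000) before Espinoza (Apr 17, 2003).
Nakamura and Lund both have years of continuous service 38 years, so the next rule applies.
Among Nakamura and Lund, by date the degree was conferred (earlier first): Nakamura (Jun 5, 2003) before Lund (Aug 7, 2006).
Full order: Kapoor, Espinoza, Ivanova, Bianchi, Nakamura, Lund.

Kapoor, Espinoza, Ivanova, Bianchi, Nakamura, Lund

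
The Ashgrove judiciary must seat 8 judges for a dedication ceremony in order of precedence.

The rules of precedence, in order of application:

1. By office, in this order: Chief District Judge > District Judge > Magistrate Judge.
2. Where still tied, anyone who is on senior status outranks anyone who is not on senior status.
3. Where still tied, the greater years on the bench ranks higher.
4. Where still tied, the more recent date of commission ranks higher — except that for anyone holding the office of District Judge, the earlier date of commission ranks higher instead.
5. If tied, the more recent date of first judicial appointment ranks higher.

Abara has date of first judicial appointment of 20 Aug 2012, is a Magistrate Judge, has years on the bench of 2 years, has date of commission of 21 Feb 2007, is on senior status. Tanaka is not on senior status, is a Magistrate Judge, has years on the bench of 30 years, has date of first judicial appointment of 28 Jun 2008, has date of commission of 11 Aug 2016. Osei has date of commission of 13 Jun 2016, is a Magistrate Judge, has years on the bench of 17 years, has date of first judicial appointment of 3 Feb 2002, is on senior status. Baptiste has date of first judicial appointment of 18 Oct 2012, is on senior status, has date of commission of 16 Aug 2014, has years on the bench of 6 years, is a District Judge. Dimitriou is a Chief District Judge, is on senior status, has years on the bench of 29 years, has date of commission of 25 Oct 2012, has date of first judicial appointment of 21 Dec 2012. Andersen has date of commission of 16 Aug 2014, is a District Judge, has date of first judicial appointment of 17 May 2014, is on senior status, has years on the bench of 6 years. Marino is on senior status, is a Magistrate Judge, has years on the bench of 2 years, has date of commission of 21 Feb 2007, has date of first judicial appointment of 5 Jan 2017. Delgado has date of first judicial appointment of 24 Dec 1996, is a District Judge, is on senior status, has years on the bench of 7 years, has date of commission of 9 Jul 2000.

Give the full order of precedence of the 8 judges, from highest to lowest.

By office: Dimitriou (Chief District Judge); then Delgado, Andersen and Baptiste (District Judge); then Osei, Marino, Abara and Tanaka (Magistrate Judge).
Delgado, Andersen and Baptiste are each on senior status, so the next rule applies.
Among Delgado, Andersen and Baptiste, by years on the bench (higher first): Delgado (7 years) before Andersen and Baptiste (6 years).
Andersen and Baptiste both have date of commission 16 Aug 2014, so the next rule applies.
Among Andersen and Baptiste, by date of first judicial appointment (later first): Andersen (17 May 2014) before Baptiste (18 Oct 2012).
Among Osei, Marino, Abara and Tanaka, on senior status before not on senior status: Osei, Marino and Abara (on senior status) before Tanaka (not on senior status).
Among Osei, Marino and Abara, by years on the bench (higher first): Osei (17 years) before Marino and Abara (2 years).
Marino and Abara both have date of commission 21 Feb 2007, so the next rule applies.
Among Marino and Abara, by date of first judicial appointment (later first): Marino (5 Jan 2017) before Abara (20 Aug 2012).
Full order: Dimitriou, Delgado, Andersen, Baptiste, Osei, Marino, Abara, Tanaka.

Dimitriou, Delgado, Andersen, Baptiste, Osei, Marino, Abara, Tanaka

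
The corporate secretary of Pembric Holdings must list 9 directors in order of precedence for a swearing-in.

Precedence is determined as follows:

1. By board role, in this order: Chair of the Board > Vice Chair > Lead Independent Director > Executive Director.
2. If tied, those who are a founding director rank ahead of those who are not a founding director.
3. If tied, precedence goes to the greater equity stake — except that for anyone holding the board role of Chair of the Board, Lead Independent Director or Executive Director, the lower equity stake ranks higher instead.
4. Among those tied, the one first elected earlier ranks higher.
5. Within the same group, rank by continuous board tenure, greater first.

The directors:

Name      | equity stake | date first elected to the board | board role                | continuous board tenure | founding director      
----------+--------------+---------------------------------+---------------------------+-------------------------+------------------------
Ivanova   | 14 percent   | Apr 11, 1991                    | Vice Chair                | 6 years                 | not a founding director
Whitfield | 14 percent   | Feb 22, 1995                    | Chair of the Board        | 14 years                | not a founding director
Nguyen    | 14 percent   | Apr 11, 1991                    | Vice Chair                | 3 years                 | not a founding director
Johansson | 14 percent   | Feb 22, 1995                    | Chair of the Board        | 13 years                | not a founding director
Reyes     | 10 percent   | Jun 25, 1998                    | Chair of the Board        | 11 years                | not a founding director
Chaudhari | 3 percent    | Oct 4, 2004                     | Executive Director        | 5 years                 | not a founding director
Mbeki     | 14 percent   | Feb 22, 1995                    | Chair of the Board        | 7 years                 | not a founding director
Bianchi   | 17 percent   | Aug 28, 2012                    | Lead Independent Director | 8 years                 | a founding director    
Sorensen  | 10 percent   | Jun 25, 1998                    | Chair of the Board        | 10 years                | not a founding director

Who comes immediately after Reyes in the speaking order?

By board role: Reyes, Sorensen, Whitfield, Johansson and Mbeki (Chair of the Board); then Ivanova and Nguyen (Vice Chair); then Bianchi (Lead Independent Director); then Chaudhari (Executive Director).
Reyes, Sorensen, Whitfield, Johansson and Mbeki are each not a founding director, so the next rule applies.
Among Reyes, Sorensen, Whitfield, Johansson and Mbeki, by equity stake (lower first) (reversed rule for this group): Reyes and Sorensen (10 percent) before Whitfield, Johansson and Mbeki (14 percent).
Reyes and Sorensen both have date first elected to the board Jun 25, 1998, so the next rule applies.
Among Reyes and Sorensen, by continuous board tenure (higher first): Reyes (11 years) before Sorensen (10 years).
Whitfield, Johansson and Mbeki all have date first elected to the board Feb 22, 1995, so the next rule applies.
Among Whitfield, Johansson and Mbeki, by continuous board tenure (higher first): Whitfield (14 years) before Johansson (13 years) before Mbeki (7 years).
Ivanova and Nguyen are each not a founding director, so the next rule applies.
Ivanova and Nguyen both have equity stake 14 percent, so the next rule applies.
Ivanova and Nguyen both have date first elected to the board Apr 11, 1991, so the next rule applies.
Among Ivanova and Nguyen, by continuous board tenure (higher first): Ivanova (6 years) before Nguyen (3 years).
Order: Reyes, Sorensen, Whitfield, Johansson, Mbeki, Ivanova, Nguyen, Bianchi, Chaudhari.

Sorensen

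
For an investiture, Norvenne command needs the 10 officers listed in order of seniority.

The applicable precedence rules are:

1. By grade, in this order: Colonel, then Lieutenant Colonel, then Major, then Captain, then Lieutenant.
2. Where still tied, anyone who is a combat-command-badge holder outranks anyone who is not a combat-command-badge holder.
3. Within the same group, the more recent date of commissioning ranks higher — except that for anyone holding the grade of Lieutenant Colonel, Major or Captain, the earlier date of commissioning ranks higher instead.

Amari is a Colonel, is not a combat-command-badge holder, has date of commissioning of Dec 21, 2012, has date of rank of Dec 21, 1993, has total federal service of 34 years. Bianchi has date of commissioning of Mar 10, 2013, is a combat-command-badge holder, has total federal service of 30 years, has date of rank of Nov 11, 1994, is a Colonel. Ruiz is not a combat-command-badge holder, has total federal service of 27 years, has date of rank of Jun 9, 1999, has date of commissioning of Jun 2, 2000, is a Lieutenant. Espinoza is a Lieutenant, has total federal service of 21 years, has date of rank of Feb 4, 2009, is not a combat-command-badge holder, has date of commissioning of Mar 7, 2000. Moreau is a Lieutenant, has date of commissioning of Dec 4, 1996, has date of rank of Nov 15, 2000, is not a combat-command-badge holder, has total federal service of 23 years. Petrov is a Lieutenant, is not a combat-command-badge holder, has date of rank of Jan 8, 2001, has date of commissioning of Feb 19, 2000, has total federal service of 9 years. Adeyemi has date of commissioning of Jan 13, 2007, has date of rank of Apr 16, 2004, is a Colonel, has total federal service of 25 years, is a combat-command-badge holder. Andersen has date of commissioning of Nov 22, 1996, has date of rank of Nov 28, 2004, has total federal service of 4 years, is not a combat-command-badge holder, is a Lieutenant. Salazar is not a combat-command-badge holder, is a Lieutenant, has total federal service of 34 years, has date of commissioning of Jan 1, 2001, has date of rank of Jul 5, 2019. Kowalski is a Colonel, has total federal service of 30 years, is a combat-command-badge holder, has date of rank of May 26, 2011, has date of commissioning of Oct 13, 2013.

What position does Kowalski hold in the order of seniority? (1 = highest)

1

By grade: Kowalski, Bianchi, Adeyemi and Amari (Colonel); then Salazar, Ruiz, Espinoza, Petrov, Moreau and Andersen (Lieutenant).
Among Kowalski, Bianchi, Adeyemi and Amari, a combat-command-badge holder before not a combat-command-badge holder: Kowalski, Bianchi and Adeyemi (a combat-command-badge holder) before Amari (not a combat-command-badge holder).
Among Kowalski, Bianchi and Adeyemi, by date of commissioning (later first): Kowalski (Oct 13, 2013) before Bianchi (Mar 10, 2013) before Adeyemi (Jan 13, 2007).
Salazar, Ruiz, Espinoza, Petrov, Moreau and Andersen are each not a combat-command-badge holder, so the next rule applies.
Among Salazar, Ruiz, Espinoza, Petrov, Moreau and Andersen, by date of commissioning (later first): Salazar (Jan 1, 2001) before Ruiz (Jun 2, 2000) before Espinoza (Mar 7, 2000) before Petrov (Feb 19, 2000) before Moreau (Dec 4, 1996) before Andersen (Nov 22, 1996).
Order: Kowalski, Bianchi, Adeyemi, Amari, Salazar, Ruiz, Espinoza, Petrov, Moreau, Andersen. So position 1.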